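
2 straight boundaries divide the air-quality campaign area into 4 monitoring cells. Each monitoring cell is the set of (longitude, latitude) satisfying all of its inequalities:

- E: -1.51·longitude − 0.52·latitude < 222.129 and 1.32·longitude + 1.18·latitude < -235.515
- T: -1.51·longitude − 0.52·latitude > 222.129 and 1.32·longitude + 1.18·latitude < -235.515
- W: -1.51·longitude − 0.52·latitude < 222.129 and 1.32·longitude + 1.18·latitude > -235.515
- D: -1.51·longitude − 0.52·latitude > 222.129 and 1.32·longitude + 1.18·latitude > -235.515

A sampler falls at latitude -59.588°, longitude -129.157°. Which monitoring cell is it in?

T

-1.51·-129.157 − 0.52·-59.588 = 226.013, which is > 222.129
1.32·-129.157 + 1.18·-59.588 = -240.801, which is < -235.515
This sign pattern matches T.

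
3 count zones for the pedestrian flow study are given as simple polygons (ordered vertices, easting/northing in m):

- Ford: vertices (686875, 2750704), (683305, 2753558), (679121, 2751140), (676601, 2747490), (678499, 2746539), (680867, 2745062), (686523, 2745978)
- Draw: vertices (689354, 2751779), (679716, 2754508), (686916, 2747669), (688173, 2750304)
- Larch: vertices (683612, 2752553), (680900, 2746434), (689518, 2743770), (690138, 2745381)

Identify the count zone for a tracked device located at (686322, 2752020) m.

Cast a ray rightward from (686322, 2752020). For each polygon, the edges (by vertex number in listed order) whose endpoints lie on opposite sides of northing = 2752020, where each meets that height, and whether that is right or left of the point:
Ford: 1–2 at easting≈685228.8 (left), 2–3 at easting≈680643.7 (left) → 0 crossings.
Draw: 1–2 at easting≈688502.9 (right), 2–3 at easting≈682335.3 (left) → 1 crossing.
Larch: 1–2 at easting≈683375.8 (left), 4–1 at easting≈684097.0 (left) → 0 crossings.
Only Draw has an odd count, so the point is inside Draw.

Draw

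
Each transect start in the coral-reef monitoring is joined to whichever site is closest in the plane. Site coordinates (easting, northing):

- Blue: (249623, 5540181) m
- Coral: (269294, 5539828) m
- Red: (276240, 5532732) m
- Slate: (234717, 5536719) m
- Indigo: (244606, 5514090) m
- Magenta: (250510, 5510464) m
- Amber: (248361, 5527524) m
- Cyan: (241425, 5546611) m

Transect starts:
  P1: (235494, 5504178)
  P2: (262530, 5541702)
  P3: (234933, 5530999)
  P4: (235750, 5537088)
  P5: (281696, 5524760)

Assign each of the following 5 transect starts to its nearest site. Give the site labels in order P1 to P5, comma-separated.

P1 → Indigo (d²=181276288.00)
P2 → Coral (d²=49263572.00)
P3 → Slate (d²=32765056.00)
P4 → Slate (d²=1203250.00)
P5 → Red (d²=93320720.00)

Indigo, Coral, Slate, Slate, Red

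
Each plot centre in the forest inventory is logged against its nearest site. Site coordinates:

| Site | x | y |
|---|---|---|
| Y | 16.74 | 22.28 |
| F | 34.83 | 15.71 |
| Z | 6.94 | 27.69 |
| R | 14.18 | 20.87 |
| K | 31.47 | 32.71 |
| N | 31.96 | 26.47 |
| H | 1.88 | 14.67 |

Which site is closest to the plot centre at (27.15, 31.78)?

Squared distances to each site:
Y: 198.618; F: 317.227; Z: 425.172; R: 287.249; K: 19.527; N: 51.332; H: 931.325.
Minimum at K.

K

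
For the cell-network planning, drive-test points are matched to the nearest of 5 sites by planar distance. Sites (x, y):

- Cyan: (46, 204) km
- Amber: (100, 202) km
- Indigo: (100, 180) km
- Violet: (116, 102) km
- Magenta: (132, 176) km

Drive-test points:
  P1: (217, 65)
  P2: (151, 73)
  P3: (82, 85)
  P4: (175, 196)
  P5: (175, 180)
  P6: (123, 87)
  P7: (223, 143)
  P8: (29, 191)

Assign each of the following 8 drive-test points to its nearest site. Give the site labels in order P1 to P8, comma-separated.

Violet, Violet, Violet, Magenta, Magenta, Violet, Magenta, Cyan

P1 → Violet (d²=11570.00)
P2 → Violet (d²=2066.00)
P3 → Violet (d²=1445.00)
P4 → Magenta (d²=2249.00)
P5 → Magenta (d²=1865.00)
P6 → Violet (d²=274.00)
P7 → Magenta (d²=9370.00)
P8 → Cyan (d²=458.00)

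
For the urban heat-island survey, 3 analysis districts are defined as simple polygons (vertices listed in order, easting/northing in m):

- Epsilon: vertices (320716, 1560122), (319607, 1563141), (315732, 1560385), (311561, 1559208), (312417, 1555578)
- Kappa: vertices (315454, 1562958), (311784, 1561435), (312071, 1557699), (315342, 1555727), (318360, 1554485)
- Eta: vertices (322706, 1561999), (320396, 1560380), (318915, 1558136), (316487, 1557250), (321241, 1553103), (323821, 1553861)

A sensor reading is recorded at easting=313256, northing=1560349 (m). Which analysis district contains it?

Cast a ray rightward from (313256, 1560349). For each polygon, the edges (by vertex number in listed order) whose endpoints lie on opposite sides of northing = 1560349, where each meets that height, and whether that is right or left of the point:
Epsilon: 1–2 at easting≈320632.6 (right), 3–4 at easting≈315604.4 (right) → 2 crossings.
Kappa: 2–3 at easting≈311867.4 (left), 5–1 at easting≈316348.8 (right) → 1 crossing.
Eta: 2–3 at easting≈320375.5 (right), 6–1 at easting≈322932.1 (right) → 2 crossings.
Only Kappa has an odd count, so the point is inside Kappa.

Kappa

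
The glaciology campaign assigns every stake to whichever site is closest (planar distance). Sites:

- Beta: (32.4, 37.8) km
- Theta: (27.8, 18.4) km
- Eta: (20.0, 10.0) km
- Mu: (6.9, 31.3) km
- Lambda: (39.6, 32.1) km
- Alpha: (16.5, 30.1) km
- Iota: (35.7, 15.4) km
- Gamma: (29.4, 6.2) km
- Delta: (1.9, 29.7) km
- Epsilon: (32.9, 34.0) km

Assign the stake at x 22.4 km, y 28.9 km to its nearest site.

Alpha

Squared distances to each site:
Beta: 179.210; Theta: 139.410; Eta: 362.970; Mu: 246.010; Lambda: 306.080; Alpha: 36.250; Iota: 359.140; Gamma: 564.290; Delta: 420.890; Epsilon: 136.260.
Minimum at Alpha.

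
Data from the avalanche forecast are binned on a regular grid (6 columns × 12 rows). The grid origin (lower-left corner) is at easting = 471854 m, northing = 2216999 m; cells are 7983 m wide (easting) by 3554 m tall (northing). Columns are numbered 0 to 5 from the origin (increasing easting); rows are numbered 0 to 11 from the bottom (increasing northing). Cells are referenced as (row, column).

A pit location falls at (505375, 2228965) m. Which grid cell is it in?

Column index: ⌊(505375 − 471854) / 7983⌋ = ⌊4.199⌋ = 4
Row offset from origin: ⌊(2228965 − 2216999) / 3554⌋ = ⌊3.367⌋ = 3 → row 3

(3, 4)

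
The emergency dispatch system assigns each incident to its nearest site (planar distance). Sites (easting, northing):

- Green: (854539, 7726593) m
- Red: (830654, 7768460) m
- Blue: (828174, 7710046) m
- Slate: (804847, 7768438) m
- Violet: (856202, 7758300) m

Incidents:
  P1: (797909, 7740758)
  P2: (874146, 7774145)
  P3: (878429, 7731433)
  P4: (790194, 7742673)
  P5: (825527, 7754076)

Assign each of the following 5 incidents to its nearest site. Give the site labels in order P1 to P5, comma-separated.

Slate, Violet, Green, Slate, Red

P1 → Slate (d²=814318244.00)
P2 → Violet (d²=573051161.00)
P3 → Green (d²=594157700.00)
P4 → Slate (d²=878545634.00)
P5 → Red (d²=233185585.00)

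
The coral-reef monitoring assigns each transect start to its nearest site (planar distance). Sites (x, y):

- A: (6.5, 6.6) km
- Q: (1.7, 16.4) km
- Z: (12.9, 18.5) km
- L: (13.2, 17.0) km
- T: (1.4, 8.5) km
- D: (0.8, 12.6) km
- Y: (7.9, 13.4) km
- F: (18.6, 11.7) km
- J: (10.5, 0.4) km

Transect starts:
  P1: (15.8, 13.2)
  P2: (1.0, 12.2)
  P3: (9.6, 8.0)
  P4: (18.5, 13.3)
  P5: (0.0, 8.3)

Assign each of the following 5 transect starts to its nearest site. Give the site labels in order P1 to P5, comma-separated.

P1 → F (d²=10.09)
P2 → D (d²=0.20)
P3 → A (d²=11.57)
P4 → F (d²=2.57)
P5 → T (d²=2.00)

F, D, A, F, T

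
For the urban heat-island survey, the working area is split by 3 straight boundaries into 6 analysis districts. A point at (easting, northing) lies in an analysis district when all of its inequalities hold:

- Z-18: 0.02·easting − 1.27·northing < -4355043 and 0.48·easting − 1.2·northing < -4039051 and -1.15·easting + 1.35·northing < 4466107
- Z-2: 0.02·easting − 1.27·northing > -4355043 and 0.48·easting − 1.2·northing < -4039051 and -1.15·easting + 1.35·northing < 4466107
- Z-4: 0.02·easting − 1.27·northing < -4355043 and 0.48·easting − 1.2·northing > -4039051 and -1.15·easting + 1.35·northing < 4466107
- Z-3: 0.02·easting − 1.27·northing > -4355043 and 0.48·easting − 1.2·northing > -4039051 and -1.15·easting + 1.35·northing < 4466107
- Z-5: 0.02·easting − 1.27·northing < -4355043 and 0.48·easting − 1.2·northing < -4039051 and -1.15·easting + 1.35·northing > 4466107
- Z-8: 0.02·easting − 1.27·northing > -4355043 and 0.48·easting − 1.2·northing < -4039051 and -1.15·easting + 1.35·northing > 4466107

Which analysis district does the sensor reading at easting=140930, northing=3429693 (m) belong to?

Z-8

0.02·140930 − 1.27·3429693 = -4352891.510, which is > -4355043
0.48·140930 − 1.2·3429693 = -4047985.200, which is < -4039051
-1.15·140930 + 1.35·3429693 = 4468016.050, which is > 4466107
This sign pattern matches Z-8.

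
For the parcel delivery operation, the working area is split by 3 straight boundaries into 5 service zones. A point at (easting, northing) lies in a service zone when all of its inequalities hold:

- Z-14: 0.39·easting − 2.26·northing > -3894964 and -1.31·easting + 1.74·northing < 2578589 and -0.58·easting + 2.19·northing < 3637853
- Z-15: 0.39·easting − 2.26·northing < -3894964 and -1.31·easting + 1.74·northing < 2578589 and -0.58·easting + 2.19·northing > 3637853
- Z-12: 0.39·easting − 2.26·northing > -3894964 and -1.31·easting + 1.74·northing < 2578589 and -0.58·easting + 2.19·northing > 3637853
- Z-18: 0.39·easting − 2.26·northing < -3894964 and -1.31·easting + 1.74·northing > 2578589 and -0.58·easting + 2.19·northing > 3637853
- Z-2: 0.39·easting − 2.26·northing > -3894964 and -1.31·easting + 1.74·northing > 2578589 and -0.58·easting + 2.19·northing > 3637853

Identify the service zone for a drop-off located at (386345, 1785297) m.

Z-2

0.39·386345 − 2.26·1785297 = -3884096.670, which is > -3894964
-1.31·386345 + 1.74·1785297 = 2600304.830, which is > 2578589
-0.58·386345 + 2.19·1785297 = 3685720.330, which is > 3637853
This sign pattern matches Z-2.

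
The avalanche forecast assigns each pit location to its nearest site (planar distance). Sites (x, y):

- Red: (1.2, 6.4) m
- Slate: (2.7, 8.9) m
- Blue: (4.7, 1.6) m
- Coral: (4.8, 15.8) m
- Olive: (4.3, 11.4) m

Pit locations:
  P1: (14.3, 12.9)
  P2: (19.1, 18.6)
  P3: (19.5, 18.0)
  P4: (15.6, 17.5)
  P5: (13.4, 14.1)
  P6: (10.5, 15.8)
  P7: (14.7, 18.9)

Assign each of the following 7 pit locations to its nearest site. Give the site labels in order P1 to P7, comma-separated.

Coral, Coral, Coral, Coral, Coral, Coral, Coral

P1 → Coral (d²=98.66)
P2 → Coral (d²=212.33)
P3 → Coral (d²=220.93)
P4 → Coral (d²=119.53)
P5 → Coral (d²=76.85)
P6 → Coral (d²=32.49)
P7 → Coral (d²=107.62)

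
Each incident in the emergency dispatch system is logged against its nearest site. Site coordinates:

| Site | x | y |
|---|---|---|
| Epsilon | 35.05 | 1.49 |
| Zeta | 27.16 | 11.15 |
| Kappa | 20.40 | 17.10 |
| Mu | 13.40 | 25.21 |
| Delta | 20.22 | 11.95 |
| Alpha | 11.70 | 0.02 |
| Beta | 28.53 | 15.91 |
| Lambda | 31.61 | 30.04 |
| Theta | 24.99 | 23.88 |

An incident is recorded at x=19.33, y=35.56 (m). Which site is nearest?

Mu

Squared distances to each site:
Epsilon: 1407.883; Zeta: 657.157; Kappa: 341.917; Mu: 142.287; Delta: 558.224; Alpha: 1321.308; Beta: 470.763; Lambda: 181.269; Theta: 168.458.
Minimum at Mu.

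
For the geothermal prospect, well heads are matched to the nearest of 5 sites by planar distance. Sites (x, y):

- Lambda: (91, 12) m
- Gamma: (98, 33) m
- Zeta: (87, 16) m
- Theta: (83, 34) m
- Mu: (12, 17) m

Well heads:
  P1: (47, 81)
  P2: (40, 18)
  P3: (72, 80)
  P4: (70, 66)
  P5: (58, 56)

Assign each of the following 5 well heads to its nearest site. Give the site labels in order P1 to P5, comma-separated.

P1 → Theta (d²=3505.00)
P2 → Mu (d²=785.00)
P3 → Theta (d²=2237.00)
P4 → Theta (d²=1193.00)
P5 → Theta (d²=1109.00)

Theta, Mu, Theta, Theta, Theta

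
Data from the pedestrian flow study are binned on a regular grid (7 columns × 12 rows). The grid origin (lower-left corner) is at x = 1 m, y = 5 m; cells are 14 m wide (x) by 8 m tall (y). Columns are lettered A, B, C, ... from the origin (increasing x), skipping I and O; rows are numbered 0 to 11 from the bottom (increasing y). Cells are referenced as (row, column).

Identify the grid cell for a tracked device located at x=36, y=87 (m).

Column index: ⌊(36 − 1) / 14⌋ = ⌊2.500⌋ = 2 → column C
Row offset from origin: ⌊(87 − 5) / 8⌋ = ⌊10.250⌋ = 10 → row 10

(10, C)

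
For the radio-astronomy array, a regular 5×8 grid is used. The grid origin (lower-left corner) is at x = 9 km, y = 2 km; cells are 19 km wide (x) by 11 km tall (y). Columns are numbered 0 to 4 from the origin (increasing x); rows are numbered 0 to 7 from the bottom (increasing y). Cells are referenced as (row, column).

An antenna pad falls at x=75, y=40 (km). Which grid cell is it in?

Column index: ⌊(75 − 9) / 19⌋ = ⌊3.474⌋ = 3
Row offset from origin: ⌊(40 − 2) / 11⌋ = ⌊3.455⌋ = 3 → row 3

(3, 3)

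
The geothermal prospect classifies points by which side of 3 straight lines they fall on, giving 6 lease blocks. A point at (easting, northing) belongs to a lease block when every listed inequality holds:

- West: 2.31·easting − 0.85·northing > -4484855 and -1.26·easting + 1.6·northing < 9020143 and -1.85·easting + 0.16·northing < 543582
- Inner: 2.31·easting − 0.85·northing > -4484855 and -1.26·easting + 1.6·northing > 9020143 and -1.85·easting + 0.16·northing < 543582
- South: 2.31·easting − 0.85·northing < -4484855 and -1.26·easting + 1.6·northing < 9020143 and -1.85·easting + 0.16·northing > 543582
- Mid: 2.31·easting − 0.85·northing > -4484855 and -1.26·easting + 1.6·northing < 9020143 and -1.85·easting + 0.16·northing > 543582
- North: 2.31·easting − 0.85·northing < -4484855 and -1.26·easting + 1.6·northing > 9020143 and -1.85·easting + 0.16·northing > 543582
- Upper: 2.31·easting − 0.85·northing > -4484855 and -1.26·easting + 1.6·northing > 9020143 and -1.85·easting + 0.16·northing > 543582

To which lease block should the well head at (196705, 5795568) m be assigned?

Upper

2.31·196705 − 0.85·5795568 = -4471844.250, which is > -4484855
-1.26·196705 + 1.6·5795568 = 9025060.500, which is > 9020143
-1.85·196705 + 0.16·5795568 = 563386.630, which is > 543582
This sign pattern matches Upper.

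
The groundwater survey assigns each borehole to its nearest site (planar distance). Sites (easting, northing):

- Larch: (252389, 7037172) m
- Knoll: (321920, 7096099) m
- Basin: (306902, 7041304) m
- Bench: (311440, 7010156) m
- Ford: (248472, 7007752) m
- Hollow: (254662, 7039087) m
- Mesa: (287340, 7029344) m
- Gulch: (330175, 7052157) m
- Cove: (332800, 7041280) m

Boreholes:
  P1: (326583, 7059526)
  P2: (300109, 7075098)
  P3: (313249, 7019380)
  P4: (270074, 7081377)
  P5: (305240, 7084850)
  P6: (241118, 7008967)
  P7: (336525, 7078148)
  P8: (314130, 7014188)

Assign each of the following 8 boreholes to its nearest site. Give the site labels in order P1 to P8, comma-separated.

P1 → Gulch (d²=67204625.00)
P2 → Knoll (d²=916761722.00)
P3 → Bench (d²=88354657.00)
P4 → Hollow (d²=2025973844.00)
P5 → Knoll (d²=404762401.00)
P6 → Ford (d²=55557541.00)
P7 → Knoll (d²=535544426.00)
P8 → Bench (d²=23493124.00)

Gulch, Knoll, Bench, Hollow, Knoll, Ford, Knoll, Bench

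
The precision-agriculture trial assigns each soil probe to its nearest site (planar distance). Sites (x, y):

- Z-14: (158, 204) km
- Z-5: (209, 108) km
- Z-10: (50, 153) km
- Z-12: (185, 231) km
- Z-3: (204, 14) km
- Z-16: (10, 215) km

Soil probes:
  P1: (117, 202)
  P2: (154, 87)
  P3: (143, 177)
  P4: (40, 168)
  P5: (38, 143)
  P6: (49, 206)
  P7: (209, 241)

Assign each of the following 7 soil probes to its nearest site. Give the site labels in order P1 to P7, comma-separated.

P1 → Z-14 (d²=1685.00)
P2 → Z-5 (d²=3466.00)
P3 → Z-14 (d²=954.00)
P4 → Z-10 (d²=325.00)
P5 → Z-10 (d²=244.00)
P6 → Z-16 (d²=1602.00)
P7 → Z-12 (d²=676.00)

Z-14, Z-5, Z-14, Z-10, Z-10, Z-16, Z-12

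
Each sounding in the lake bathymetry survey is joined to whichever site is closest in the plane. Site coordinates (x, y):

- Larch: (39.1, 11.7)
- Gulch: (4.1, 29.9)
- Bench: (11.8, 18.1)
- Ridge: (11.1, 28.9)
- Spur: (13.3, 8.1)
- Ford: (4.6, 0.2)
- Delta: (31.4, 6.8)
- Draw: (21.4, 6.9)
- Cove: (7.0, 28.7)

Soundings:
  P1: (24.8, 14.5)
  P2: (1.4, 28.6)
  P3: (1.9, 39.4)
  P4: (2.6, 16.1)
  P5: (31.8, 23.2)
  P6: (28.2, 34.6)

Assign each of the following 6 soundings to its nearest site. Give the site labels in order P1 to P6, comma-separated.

P1 → Draw (d²=69.32)
P2 → Gulch (d²=8.98)
P3 → Gulch (d²=95.09)
P4 → Bench (d²=88.64)
P5 → Larch (d²=185.54)
P6 → Ridge (d²=324.90)

Draw, Gulch, Gulch, Bench, Larch, Ridge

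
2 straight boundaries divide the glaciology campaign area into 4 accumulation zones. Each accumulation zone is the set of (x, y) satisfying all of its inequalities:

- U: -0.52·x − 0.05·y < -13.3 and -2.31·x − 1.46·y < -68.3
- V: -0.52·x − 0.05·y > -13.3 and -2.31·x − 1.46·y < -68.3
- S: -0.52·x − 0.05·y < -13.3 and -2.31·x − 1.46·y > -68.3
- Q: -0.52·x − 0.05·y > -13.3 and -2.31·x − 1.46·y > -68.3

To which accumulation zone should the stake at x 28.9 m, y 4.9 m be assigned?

-0.52·28.9 − 0.05·4.9 = -15.273, which is < -13.3
-2.31·28.9 − 1.46·4.9 = -73.913, which is < -68.3
This sign pattern matches U.

U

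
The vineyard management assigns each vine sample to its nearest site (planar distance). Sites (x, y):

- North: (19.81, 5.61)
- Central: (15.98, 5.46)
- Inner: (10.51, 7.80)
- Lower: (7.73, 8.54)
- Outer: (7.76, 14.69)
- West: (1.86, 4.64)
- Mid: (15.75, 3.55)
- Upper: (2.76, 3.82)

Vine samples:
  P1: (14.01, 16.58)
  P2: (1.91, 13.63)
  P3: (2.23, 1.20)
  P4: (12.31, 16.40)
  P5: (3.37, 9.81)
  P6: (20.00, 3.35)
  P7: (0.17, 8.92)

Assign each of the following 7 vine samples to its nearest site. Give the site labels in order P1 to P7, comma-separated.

P1 → Outer (d²=42.63)
P2 → Outer (d²=35.35)
P3 → Upper (d²=7.15)
P4 → Outer (d²=23.63)
P5 → Lower (d²=20.62)
P6 → North (d²=5.14)
P7 → West (d²=21.17)

Outer, Outer, Upper, Outer, Lower, North, West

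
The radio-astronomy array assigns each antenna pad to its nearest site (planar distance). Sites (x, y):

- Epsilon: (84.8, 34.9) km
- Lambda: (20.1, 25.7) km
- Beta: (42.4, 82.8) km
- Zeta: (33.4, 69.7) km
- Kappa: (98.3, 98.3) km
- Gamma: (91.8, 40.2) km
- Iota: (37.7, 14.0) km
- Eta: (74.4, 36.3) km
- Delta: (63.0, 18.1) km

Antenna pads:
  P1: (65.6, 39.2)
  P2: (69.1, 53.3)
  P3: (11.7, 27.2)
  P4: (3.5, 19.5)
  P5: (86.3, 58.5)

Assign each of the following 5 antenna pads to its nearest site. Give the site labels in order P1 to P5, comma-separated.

Eta, Eta, Lambda, Lambda, Gamma

P1 → Eta (d²=85.85)
P2 → Eta (d²=317.09)
P3 → Lambda (d²=72.81)
P4 → Lambda (d²=314.00)
P5 → Gamma (d²=365.14)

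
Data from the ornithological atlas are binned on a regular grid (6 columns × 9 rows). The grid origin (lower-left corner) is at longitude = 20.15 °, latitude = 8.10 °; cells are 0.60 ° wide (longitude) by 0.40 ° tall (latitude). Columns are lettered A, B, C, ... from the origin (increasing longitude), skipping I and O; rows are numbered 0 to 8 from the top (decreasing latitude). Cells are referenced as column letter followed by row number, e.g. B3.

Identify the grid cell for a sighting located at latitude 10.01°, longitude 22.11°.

D4

Column index: ⌊(22.11 − 20.15) / 0.60⌋ = ⌊3.267⌋ = 3 → column D
Row offset from origin: ⌊(10.01 − 8.10) / 0.40⌋ = ⌊4.775⌋ = 4 → row 4 (counted from top)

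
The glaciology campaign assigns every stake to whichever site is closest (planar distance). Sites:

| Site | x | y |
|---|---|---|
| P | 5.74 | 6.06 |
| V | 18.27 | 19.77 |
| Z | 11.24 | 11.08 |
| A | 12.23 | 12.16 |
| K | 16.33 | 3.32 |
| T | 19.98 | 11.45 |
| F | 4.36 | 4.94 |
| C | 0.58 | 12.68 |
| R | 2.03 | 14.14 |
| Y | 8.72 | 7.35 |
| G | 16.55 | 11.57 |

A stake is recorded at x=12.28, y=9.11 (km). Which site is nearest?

Squared distances to each site:
P: 52.074; V: 149.516; Z: 4.963; A: 9.305; K: 49.927; T: 64.766; F: 80.115; C: 149.635; R: 130.363; Y: 15.771; G: 24.285.
Minimum at Z.

Z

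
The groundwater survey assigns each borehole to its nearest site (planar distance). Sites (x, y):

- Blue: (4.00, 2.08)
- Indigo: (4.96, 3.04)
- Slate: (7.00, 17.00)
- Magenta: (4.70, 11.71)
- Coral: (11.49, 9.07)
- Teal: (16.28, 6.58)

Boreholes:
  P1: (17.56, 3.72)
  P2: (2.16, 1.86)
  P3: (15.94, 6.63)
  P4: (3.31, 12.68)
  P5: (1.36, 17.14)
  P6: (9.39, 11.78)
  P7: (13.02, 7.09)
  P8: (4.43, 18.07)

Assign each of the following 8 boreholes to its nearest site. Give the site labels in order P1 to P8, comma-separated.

Teal, Blue, Teal, Magenta, Slate, Coral, Coral, Slate

P1 → Teal (d²=9.82)
P2 → Blue (d²=3.43)
P3 → Teal (d²=0.12)
P4 → Magenta (d²=2.87)
P5 → Slate (d²=31.83)
P6 → Coral (d²=11.75)
P7 → Coral (d²=6.26)
P8 → Slate (d²=7.75)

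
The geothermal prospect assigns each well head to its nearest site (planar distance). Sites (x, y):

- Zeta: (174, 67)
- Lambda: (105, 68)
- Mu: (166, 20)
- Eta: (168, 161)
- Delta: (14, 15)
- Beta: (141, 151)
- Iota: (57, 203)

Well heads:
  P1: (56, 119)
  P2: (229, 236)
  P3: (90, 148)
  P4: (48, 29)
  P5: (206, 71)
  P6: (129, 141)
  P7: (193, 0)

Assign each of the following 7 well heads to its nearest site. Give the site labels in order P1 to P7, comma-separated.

P1 → Lambda (d²=5002.00)
P2 → Eta (d²=9346.00)
P3 → Beta (d²=2610.00)
P4 → Delta (d²=1352.00)
P5 → Zeta (d²=1040.00)
P6 → Beta (d²=244.00)
P7 → Mu (d²=1129.00)

Lambda, Eta, Beta, Delta, Zeta, Beta, Mu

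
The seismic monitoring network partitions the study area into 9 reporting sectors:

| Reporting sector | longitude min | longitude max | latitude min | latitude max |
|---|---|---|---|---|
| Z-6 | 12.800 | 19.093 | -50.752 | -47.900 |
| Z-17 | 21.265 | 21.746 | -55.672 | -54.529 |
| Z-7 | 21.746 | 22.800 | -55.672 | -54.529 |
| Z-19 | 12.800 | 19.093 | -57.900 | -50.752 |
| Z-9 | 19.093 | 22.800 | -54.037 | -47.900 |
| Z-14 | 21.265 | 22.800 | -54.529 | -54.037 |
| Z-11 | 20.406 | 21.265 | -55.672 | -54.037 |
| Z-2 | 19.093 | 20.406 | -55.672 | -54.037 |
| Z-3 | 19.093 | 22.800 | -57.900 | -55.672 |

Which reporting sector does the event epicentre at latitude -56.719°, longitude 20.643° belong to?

Z-3

The point has longitude = 20.643 and latitude = -56.719.
Only Z-3 satisfies 19.093 ≤ longitude ≤ 22.800 and -57.900 ≤ latitude ≤ -55.672.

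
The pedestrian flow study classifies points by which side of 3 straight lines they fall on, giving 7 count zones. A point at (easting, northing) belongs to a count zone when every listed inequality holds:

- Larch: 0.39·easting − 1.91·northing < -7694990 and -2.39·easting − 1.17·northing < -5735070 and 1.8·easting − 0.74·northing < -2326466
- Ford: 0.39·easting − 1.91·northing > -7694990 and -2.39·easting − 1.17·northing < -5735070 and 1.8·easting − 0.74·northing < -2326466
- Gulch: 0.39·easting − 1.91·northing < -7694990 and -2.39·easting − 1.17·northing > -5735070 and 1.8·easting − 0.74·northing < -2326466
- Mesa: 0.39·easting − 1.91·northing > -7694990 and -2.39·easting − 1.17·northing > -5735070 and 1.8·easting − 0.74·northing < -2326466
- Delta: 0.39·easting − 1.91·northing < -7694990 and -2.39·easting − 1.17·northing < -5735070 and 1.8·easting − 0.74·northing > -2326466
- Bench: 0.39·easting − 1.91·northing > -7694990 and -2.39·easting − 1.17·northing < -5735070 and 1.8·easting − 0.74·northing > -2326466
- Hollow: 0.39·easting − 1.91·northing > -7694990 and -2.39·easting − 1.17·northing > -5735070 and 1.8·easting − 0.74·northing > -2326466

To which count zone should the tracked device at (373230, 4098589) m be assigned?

0.39·373230 − 1.91·4098589 = -7682745.290, which is > -7694990
-2.39·373230 − 1.17·4098589 = -5687368.830, which is > -5735070
1.8·373230 − 0.74·4098589 = -2361141.860, which is < -2326466
This sign pattern matches Mesa.

Mesa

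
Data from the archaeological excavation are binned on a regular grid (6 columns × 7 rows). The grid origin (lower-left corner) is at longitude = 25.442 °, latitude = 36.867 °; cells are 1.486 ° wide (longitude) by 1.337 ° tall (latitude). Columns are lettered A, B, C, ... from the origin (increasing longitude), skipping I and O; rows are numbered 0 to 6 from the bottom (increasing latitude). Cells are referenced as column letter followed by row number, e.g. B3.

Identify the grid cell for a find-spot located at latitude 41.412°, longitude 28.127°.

B3

Column index: ⌊(28.127 − 25.442) / 1.486⌋ = ⌊1.807⌋ = 1 → column B
Row offset from origin: ⌊(41.412 − 36.867) / 1.337⌋ = ⌊3.399⌋ = 3 → row 3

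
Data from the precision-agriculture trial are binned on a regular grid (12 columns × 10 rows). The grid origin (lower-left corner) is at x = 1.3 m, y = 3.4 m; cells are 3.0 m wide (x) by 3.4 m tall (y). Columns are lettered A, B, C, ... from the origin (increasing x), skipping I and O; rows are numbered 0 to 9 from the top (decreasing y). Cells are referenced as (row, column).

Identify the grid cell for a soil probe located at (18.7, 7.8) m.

Column index: ⌊(18.7 − 1.3) / 3.0⌋ = ⌊5.800⌋ = 5 → column F
Row offset from origin: ⌊(7.8 − 3.4) / 3.4⌋ = ⌊1.294⌋ = 1 → row 8 (counted from top)

(8, F)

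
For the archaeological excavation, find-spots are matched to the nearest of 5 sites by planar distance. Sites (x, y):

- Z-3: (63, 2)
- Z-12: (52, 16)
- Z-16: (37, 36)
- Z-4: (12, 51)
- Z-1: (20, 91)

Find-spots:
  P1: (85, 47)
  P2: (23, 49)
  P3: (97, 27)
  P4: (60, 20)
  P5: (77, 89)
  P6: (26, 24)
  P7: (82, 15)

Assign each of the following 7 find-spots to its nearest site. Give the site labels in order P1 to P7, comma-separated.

Z-12, Z-4, Z-3, Z-12, Z-1, Z-16, Z-3

P1 → Z-12 (d²=2050.00)
P2 → Z-4 (d²=125.00)
P3 → Z-3 (d²=1781.00)
P4 → Z-12 (d²=80.00)
P5 → Z-1 (d²=3253.00)
P6 → Z-16 (d²=265.00)
P7 → Z-3 (d²=530.00)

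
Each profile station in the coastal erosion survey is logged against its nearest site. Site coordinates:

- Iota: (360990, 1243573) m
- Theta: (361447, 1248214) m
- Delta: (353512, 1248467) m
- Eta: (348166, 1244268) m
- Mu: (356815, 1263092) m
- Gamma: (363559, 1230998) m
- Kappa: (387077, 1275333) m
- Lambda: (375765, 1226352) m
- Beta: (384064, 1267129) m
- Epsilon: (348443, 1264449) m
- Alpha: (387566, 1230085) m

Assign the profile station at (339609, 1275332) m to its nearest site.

Epsilon

Squared distances to each site:
Iota: 1465781242.000; Theta: 1212284168.000; Delta: 915021634.000; Eta: 1038194345.000; Mu: 445864036.000; Gamma: 2539106056.000; Kappa: 2253211025.000; Lambda: 3706296736.000; Beta: 2043536234.000; Epsilon: 196479245.000; Alpha: 4347164858.000.
Minimum at Epsilon.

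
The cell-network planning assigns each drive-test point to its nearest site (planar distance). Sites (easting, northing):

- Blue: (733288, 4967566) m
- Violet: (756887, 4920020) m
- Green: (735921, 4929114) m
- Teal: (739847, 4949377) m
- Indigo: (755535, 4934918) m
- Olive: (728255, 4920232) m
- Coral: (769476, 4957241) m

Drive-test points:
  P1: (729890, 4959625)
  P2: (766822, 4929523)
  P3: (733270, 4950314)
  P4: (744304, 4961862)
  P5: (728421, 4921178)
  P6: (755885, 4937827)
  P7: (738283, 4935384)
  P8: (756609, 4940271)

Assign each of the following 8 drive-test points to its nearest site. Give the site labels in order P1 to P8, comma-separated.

P1 → Blue (d²=74605885.00)
P2 → Indigo (d²=156502394.00)
P3 → Teal (d²=44134898.00)
P4 → Blue (d²=153887872.00)
P5 → Olive (d²=922472.00)
P6 → Indigo (d²=8584781.00)
P7 → Green (d²=44891944.00)
P8 → Indigo (d²=29808085.00)

Blue, Indigo, Teal, Blue, Olive, Indigo, Green, Indigo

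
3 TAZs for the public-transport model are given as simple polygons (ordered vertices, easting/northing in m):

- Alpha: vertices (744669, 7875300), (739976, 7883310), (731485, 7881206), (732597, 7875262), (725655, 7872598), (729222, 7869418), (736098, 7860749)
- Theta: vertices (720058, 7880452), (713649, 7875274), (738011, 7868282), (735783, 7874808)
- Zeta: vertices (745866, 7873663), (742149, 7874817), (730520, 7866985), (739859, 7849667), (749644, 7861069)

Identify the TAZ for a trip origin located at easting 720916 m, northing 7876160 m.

Cast a ray rightward from (720916, 7876160). For each polygon, the edges (by vertex number in listed order) whose endpoints lie on opposite sides of northing = 7876160, where each meets that height, and whether that is right or left of the point:
Alpha: 1–2 at easting≈744165.1 (right), 3–4 at easting≈732429.0 (right) → 2 crossings.
Theta: 1–2 at easting≈714745.6 (left), 4–1 at easting≈732016.1 (right) → 1 crossing.
Zeta: no edge straddles that height → 0 crossings.
Only Theta has an odd count, so the point is inside Theta.

Theta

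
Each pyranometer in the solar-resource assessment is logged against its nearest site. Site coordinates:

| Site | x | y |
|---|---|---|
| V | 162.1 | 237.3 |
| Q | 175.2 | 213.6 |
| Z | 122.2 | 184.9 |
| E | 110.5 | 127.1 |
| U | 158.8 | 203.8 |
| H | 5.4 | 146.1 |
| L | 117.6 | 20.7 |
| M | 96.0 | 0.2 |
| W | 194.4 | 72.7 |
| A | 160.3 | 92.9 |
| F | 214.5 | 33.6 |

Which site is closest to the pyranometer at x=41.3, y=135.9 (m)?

H

Squared distances to each site:
V: 24874.600; Q: 23966.500; Z: 8945.810; E: 4866.080; U: 18416.660; H: 1392.850; L: 19092.730; M: 21406.580; W: 27433.850; A: 16010.000; F: 40463.530.
Minimum at H.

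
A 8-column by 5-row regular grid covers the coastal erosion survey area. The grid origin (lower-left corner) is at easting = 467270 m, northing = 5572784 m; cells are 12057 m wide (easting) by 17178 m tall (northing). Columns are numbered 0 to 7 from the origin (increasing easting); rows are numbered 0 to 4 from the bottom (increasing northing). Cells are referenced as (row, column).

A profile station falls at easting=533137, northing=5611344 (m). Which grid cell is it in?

(2, 5)

Column index: ⌊(533137 − 467270) / 12057⌋ = ⌊5.463⌋ = 5
Row offset from origin: ⌊(5611344 − 5572784) / 17178⌋ = ⌊2.245⌋ = 2 → row 2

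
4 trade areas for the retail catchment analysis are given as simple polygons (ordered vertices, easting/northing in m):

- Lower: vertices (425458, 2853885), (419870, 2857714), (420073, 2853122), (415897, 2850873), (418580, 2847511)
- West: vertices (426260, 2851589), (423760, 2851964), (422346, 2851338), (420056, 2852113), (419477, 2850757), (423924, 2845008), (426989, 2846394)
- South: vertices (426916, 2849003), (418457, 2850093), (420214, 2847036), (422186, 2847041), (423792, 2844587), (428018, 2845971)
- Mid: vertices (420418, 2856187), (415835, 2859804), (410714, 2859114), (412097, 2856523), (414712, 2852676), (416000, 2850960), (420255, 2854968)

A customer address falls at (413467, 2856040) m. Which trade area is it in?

Mid

Cast a ray rightward from (413467, 2856040). For each polygon, the edges (by vertex number in listed order) whose endpoints lie on opposite sides of northing = 2856040, where each meets that height, and whether that is right or left of the point:
Lower: 1–2 at easting≈422313.0 (right), 2–3 at easting≈419944.0 (right) → 2 crossings.
West: no edge straddles that height → 0 crossings.
South: no edge straddles that height → 0 crossings.
Mid: 4–5 at easting≈412425.3 (left), 7–1 at easting≈420398.3 (right) → 1 crossing.
Only Mid has an odd count, so the point is inside Mid.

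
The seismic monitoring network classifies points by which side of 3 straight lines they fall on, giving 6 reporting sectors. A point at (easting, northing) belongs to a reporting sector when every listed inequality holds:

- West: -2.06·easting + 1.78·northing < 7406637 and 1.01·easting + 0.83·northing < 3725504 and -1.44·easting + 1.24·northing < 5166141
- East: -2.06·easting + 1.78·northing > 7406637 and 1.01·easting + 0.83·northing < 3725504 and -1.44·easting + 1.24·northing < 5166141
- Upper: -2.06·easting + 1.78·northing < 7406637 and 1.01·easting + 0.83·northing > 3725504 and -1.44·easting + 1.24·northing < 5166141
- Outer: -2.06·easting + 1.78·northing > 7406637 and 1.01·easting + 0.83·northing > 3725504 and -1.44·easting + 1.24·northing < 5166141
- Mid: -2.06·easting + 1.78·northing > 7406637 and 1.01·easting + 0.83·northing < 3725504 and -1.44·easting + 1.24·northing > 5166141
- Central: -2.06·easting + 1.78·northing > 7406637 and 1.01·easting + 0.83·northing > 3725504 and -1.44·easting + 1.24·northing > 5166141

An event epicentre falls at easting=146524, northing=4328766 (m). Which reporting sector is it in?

Upper

-2.06·146524 + 1.78·4328766 = 7403364.040, which is < 7406637
1.01·146524 + 0.83·4328766 = 3740865.020, which is > 3725504
-1.44·146524 + 1.24·4328766 = 5156675.280, which is < 5166141
This sign pattern matches Upper.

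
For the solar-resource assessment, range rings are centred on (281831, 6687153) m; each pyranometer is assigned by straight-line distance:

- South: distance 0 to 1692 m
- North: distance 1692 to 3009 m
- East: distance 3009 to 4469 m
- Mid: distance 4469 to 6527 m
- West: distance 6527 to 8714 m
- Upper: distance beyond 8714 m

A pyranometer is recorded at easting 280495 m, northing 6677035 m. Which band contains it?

Distance = √((280495−281831)² + (6677035−6687153)²) = √(1784896.000 + 102373924.000) = 10205.823 m.
8714 ≤ 10205.823 < ∞ → Upper.

Upper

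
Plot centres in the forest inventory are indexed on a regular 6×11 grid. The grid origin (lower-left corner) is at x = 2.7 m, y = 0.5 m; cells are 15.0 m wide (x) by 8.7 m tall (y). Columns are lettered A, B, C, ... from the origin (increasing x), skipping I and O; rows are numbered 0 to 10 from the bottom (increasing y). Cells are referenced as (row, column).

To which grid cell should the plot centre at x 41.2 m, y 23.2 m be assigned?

(2, C)

Column index: ⌊(41.2 − 2.7) / 15.0⌋ = ⌊2.567⌋ = 2 → column C
Row offset from origin: ⌊(23.2 − 0.5) / 8.7⌋ = ⌊2.609⌋ = 2 → row 2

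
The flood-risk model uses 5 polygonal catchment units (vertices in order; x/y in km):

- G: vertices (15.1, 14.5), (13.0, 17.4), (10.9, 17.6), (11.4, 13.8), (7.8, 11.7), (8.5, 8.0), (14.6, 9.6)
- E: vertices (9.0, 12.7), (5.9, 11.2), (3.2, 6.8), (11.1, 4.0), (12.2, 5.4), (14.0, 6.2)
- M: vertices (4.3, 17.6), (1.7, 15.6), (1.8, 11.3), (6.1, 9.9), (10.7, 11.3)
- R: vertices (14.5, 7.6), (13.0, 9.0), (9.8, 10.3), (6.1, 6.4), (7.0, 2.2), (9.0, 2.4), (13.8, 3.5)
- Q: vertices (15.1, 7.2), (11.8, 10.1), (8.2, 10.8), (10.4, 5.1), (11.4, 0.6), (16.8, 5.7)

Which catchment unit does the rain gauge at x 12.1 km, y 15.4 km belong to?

Cast a ray rightward from (12.1, 15.4). For each polygon, the edges (by vertex number in listed order) whose endpoints lie on opposite sides of y = 15.4, where each meets that height, and whether that is right or left of the point:
G: 1–2 at x≈14.45 (right), 3–4 at x≈11.19 (left) → 1 crossing.
E: no edge straddles that height → 0 crossings.
M: 2–3 at x≈1.70 (left), 5–1 at x≈6.53 (left) → 0 crossings.
R: no edge straddles that height → 0 crossings.
Q: no edge straddles that height → 0 crossings.
Only G has an odd count, so the point is inside G.

G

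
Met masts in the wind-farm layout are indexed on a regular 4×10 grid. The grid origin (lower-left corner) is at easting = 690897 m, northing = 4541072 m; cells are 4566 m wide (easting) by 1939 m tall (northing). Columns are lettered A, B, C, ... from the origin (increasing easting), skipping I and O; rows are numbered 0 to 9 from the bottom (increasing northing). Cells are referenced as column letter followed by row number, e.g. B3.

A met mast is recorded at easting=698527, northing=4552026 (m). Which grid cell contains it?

Column index: ⌊(698527 − 690897) / 4566⌋ = ⌊1.671⌋ = 1 → column B
Row offset from origin: ⌊(4552026 − 4541072) / 1939⌋ = ⌊5.649⌋ = 5 → row 5

B5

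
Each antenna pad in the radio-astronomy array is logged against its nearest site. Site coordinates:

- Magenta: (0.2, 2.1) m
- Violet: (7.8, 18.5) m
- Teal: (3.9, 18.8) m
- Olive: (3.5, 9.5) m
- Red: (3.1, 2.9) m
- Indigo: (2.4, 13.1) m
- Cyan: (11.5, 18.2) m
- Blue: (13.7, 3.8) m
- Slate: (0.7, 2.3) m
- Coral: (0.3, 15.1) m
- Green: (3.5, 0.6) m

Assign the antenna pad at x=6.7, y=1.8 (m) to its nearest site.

Green

Squared distances to each site:
Magenta: 42.340; Violet: 280.100; Teal: 296.840; Olive: 69.530; Red: 14.170; Indigo: 146.180; Cyan: 292.000; Blue: 53.000; Slate: 36.250; Coral: 217.850; Green: 11.680.
Minimum at Green.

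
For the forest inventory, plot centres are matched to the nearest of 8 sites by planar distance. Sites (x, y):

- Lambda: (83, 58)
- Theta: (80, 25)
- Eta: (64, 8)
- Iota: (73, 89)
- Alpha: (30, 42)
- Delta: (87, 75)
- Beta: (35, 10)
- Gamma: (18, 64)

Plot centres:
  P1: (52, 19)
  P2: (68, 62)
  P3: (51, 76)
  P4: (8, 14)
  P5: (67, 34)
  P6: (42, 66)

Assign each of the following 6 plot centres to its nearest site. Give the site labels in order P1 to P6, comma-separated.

P1 → Eta (d²=265.00)
P2 → Lambda (d²=241.00)
P3 → Iota (d²=653.00)
P4 → Beta (d²=745.00)
P5 → Theta (d²=250.00)
P6 → Gamma (d²=580.00)

Eta, Lambda, Iota, Beta, Theta, Gamma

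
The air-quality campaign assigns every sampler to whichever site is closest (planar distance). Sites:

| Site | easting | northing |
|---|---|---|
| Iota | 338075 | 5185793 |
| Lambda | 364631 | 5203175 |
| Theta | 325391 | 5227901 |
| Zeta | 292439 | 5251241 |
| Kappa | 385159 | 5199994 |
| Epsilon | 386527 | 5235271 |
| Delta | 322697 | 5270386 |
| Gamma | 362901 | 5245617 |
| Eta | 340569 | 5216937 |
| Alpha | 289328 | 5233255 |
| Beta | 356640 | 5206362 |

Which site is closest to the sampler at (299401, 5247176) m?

Zeta

Squared distances to each site:
Iota: 5263550965.000; Lambda: 6191040901.000; Theta: 1047005725.000; Zeta: 64993669.000; Kappa: 9580575688.000; Epsilon: 7732668901.000; Delta: 1081407716.000; Gamma: 4034680481.000; Eta: 2609201345.000; Alpha: 295259570.000; Beta: 4942085717.000.
Minimum at Zeta.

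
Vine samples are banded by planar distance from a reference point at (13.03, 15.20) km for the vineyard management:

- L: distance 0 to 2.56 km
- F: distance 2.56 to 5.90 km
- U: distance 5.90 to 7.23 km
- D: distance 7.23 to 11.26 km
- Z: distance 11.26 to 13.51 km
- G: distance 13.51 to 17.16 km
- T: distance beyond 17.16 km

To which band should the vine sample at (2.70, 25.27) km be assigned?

Distance = √((2.70−13.03)² + (25.27−15.20)²) = √(106.709 + 101.405) = 14.426 km.
13.51 ≤ 14.426 < 17.16 → G.

G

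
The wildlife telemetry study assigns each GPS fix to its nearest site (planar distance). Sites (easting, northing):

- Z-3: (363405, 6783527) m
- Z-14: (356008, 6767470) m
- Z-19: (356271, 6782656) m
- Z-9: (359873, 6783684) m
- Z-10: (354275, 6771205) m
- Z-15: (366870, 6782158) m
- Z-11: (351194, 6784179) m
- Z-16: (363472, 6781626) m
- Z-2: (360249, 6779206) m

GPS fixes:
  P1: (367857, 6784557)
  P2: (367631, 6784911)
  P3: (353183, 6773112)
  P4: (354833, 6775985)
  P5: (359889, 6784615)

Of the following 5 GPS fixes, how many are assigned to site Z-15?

P1 → Z-15
P2 → Z-15
P3 → Z-10
P4 → Z-10
P5 → Z-9
2 of the 5 go to Z-15.

2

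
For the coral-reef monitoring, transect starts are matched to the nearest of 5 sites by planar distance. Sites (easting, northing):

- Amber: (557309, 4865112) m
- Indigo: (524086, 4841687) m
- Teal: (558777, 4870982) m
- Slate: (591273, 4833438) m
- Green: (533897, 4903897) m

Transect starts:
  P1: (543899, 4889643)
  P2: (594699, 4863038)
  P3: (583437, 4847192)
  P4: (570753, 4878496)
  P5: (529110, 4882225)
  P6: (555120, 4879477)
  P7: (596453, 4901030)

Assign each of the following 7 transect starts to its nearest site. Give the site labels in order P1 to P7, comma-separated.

P1 → Green (d²=303216520.00)
P2 → Slate (d²=887897476.00)
P3 → Slate (d²=250575412.00)
P4 → Teal (d²=199884772.00)
P5 → Green (d²=492590953.00)
P6 → Teal (d²=85538674.00)
P7 → Teal (d²=2322363280.00)

Green, Slate, Slate, Teal, Green, Teal, Teal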